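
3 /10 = 0.30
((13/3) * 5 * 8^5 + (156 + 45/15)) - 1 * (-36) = 2130505/3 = 710168.33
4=4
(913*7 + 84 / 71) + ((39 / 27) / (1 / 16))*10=4232285 / 639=6623.29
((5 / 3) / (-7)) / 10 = -1 / 42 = -0.02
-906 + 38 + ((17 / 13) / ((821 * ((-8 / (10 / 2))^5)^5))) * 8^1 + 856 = -604821814726407486297532021 / 50401817471667723365777408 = -12.00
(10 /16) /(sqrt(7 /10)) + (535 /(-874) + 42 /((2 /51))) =5 * sqrt(70) /56 + 935519 /874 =1071.13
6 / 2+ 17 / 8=41 / 8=5.12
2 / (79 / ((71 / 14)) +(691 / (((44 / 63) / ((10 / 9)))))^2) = 68728 / 41529445279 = 0.00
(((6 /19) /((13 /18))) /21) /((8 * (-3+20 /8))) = -9 /1729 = -0.01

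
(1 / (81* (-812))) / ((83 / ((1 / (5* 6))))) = -1 / 163772280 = -0.00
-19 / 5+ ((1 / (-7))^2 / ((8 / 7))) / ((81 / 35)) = -12287 / 3240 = -3.79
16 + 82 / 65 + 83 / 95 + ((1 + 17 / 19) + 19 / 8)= 221361 / 9880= 22.40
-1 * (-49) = 49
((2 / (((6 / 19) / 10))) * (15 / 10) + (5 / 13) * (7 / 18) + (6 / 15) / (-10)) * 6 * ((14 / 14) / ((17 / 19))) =10571429 / 16575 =637.79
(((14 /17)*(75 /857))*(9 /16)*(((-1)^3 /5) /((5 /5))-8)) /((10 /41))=-317709 /233104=-1.36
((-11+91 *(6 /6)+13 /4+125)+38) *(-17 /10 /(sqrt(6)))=-3349 *sqrt(6) /48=-170.90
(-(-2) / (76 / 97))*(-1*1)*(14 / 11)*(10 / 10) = -679 / 209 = -3.25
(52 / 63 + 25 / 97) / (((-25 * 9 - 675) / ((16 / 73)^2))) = -0.00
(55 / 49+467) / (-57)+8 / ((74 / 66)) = -37118 / 34447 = -1.08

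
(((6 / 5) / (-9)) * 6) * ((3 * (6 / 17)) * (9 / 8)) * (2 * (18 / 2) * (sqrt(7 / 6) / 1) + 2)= -243 * sqrt(42) / 85 - 162 / 85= -20.43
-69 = -69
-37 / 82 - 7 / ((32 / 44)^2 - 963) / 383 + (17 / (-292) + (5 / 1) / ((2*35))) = -233885799213 / 533996657684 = -0.44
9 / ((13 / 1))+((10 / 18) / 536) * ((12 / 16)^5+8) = 45006259 / 64217088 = 0.70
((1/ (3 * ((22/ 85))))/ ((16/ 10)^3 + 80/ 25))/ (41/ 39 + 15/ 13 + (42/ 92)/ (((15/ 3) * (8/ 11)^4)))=4066400000/ 58317181593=0.07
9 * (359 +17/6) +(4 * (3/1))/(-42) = 45587/14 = 3256.21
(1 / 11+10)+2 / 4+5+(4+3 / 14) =1525 / 77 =19.81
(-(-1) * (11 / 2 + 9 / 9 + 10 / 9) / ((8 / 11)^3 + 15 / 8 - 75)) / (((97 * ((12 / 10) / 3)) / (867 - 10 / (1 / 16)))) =-1289193290 / 676172547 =-1.91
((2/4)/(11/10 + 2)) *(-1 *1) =-5/31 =-0.16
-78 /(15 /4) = -104 /5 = -20.80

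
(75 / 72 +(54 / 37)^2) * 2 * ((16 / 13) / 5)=1.56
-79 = -79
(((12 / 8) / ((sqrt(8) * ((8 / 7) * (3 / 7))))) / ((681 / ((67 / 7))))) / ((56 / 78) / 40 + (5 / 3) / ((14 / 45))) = 0.00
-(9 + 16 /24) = -29 /3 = -9.67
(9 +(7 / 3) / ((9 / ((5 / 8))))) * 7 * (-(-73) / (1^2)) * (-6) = -1011269 / 36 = -28090.81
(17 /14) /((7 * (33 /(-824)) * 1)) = -7004 /1617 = -4.33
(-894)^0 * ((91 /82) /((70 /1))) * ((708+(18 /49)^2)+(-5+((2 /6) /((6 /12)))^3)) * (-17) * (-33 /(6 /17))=1884566454199 /106316280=17726.04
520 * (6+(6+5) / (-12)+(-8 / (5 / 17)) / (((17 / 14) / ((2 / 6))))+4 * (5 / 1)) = 27482 / 3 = 9160.67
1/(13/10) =10/13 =0.77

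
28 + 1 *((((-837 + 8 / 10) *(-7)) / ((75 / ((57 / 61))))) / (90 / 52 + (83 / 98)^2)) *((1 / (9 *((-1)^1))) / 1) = 517873884304 / 20975025375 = 24.69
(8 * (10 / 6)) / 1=40 / 3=13.33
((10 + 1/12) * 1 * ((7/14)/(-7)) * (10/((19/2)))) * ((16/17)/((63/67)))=-324280/427329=-0.76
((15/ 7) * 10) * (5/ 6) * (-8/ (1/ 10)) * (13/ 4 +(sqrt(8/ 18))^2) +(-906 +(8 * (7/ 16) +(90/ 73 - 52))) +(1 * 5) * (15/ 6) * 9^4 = 49788416/ 657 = 75781.46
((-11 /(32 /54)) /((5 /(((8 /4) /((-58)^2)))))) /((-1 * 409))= 297 /55035040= 0.00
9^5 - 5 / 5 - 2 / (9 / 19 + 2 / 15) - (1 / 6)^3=2206382371 / 37368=59044.70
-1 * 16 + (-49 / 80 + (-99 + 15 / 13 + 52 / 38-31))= -2847223 / 19760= -144.09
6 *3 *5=90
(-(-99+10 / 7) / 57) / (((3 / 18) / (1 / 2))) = 683 / 133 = 5.14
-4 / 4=-1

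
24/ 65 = 0.37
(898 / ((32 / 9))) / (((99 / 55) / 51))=114495 / 16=7155.94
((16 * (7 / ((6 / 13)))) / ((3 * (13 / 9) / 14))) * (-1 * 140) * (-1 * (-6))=-658560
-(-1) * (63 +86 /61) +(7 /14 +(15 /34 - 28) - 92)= -56671 /1037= -54.65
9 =9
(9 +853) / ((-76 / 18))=-3879 / 19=-204.16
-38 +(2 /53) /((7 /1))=-37.99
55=55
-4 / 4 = -1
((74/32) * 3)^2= 12321/256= 48.13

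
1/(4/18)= 9/2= 4.50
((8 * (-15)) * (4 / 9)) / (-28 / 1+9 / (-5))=800 / 447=1.79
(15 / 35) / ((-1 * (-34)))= 3 / 238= 0.01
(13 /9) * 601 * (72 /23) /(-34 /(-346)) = 10813192 /391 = 27655.22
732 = 732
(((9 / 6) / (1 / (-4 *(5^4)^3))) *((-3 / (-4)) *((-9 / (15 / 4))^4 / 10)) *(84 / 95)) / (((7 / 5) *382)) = -21870000000 / 3629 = -6026453.57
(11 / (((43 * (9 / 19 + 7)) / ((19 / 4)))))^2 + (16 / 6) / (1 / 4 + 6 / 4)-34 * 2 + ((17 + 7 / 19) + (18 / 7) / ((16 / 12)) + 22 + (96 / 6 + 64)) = 13054529569895 / 238016178624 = 54.85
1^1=1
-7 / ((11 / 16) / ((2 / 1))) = -224 / 11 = -20.36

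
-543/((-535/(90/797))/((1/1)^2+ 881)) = 8620668/85279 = 101.09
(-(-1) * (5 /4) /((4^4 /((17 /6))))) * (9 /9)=85 /6144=0.01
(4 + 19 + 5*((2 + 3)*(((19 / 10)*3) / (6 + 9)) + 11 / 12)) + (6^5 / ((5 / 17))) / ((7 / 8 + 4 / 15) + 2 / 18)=21140.91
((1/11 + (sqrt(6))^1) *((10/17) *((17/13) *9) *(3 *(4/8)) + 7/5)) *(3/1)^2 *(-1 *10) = -13788 *sqrt(6)/13 - 13788/143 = -2694.39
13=13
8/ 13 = 0.62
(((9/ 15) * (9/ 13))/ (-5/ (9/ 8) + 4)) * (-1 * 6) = 729/ 130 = 5.61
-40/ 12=-10/ 3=-3.33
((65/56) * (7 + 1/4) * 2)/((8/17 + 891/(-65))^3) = -2543303498125/350496597906896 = -0.01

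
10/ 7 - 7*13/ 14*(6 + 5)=-981/ 14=-70.07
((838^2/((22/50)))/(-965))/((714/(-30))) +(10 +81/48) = 328140719/4042192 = 81.18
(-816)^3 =-543338496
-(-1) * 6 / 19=6 / 19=0.32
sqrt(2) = 1.41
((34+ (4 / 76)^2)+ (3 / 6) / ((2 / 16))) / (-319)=-13719 / 115159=-0.12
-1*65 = -65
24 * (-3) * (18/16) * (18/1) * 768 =-1119744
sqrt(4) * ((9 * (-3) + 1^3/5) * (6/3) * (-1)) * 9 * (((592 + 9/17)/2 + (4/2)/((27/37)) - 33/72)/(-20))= -14689951/1020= -14401.91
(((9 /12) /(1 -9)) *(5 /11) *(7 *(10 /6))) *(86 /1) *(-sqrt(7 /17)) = 7525 *sqrt(119) /2992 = 27.44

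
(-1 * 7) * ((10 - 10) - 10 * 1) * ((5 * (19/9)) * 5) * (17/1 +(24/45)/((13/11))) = 22629950/351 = 64472.79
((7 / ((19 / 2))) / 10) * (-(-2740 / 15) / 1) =3836 / 285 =13.46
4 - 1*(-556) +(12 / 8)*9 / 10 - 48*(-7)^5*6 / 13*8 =774612511 / 260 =2979278.89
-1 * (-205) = 205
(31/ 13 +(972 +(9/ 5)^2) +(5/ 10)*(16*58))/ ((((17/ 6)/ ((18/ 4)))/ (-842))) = -10651515552/ 5525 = -1927876.12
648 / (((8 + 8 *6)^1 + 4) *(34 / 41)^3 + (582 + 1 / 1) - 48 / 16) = 11165202 / 10583105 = 1.06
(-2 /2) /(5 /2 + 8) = -2 /21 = -0.10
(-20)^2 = 400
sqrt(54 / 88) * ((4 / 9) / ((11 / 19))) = 38 * sqrt(33) / 363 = 0.60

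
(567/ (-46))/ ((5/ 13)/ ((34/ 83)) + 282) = -125307/ 2876357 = -0.04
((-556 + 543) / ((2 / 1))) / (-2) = 13 / 4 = 3.25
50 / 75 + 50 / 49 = 248 / 147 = 1.69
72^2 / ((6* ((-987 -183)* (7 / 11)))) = -528 / 455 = -1.16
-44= -44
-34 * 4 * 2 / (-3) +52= 428 / 3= 142.67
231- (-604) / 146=17165 / 73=235.14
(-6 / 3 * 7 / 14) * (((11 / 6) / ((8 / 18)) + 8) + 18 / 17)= -1793 / 136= -13.18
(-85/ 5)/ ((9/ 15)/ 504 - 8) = 14280/ 6719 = 2.13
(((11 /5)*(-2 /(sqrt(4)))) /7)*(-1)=11 /35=0.31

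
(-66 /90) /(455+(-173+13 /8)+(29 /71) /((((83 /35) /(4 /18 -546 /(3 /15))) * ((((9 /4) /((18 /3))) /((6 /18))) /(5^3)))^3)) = 1106814456 /1289844200959571926931705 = 0.00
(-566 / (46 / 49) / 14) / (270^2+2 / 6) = -849 / 1437178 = -0.00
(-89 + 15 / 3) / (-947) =84 / 947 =0.09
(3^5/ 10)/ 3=8.10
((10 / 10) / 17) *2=2 / 17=0.12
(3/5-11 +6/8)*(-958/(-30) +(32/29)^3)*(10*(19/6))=-44641511617/4390020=-10168.86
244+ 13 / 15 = 3673 / 15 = 244.87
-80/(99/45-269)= 0.30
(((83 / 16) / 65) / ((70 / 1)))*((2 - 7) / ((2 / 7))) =-0.02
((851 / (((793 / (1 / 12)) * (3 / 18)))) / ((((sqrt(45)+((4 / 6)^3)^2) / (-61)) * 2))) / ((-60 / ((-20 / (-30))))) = -551448 / 1554198685+150752097 * sqrt(5) / 12433589480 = 0.03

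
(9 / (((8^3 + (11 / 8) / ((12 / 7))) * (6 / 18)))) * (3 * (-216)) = -1679616 / 49229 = -34.12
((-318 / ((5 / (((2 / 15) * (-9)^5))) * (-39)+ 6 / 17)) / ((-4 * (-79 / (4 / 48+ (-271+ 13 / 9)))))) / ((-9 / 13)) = -253317051 / 244268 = -1037.05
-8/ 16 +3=5/ 2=2.50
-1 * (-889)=889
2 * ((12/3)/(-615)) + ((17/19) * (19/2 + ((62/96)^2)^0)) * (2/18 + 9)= 85.58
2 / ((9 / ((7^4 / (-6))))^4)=33232930569601 / 4251528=7816702.74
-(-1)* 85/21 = 85/21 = 4.05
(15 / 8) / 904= 15 / 7232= 0.00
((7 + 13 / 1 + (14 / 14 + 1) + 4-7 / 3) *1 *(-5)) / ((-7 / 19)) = 6745 / 21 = 321.19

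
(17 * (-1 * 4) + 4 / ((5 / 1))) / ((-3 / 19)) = 2128 / 5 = 425.60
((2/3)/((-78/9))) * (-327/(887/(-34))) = -11118/11531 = -0.96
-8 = -8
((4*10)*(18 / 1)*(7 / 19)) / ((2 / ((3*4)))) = 30240 / 19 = 1591.58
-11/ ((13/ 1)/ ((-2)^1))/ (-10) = -11/ 65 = -0.17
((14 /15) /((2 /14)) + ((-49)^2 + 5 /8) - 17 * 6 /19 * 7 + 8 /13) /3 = 70282213 /88920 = 790.40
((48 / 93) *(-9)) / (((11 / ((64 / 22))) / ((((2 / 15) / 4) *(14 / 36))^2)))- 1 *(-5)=37977307 / 7595775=5.00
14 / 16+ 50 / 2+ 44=559 / 8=69.88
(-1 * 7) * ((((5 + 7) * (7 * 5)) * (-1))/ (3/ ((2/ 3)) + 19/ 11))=64680/ 137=472.12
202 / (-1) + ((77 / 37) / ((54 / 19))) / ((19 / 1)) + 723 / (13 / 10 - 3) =-627.26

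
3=3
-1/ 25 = -0.04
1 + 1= 2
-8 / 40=-1 / 5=-0.20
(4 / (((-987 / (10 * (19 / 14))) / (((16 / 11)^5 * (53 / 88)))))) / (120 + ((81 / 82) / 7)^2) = -17749948497920 / 9877620070901781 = -0.00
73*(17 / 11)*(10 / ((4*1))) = 6205 / 22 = 282.05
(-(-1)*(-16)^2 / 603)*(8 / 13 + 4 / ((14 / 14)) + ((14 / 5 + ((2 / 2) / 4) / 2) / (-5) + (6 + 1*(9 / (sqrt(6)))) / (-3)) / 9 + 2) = 4738528 / 1763775 - 128*sqrt(6) / 5427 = 2.63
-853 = -853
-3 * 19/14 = -57/14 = -4.07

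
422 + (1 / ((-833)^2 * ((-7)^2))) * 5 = 14348236747 / 34000561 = 422.00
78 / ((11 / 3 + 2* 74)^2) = 0.00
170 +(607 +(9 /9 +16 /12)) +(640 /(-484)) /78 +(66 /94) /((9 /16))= 57707922 /73931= 780.56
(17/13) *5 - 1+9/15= 399/65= 6.14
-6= -6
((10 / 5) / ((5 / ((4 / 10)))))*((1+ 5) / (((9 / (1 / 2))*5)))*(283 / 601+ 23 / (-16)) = -1859 / 180300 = -0.01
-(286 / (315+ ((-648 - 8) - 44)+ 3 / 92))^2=-692321344 / 1254363889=-0.55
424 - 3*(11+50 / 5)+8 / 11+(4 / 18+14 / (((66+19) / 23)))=3077683 / 8415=365.74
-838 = -838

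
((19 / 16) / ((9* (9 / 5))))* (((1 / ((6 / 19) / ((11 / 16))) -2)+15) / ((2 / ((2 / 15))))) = 27683 / 373248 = 0.07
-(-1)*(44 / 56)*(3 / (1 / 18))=297 / 7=42.43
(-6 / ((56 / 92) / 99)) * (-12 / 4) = 20493 / 7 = 2927.57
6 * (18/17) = 108/17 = 6.35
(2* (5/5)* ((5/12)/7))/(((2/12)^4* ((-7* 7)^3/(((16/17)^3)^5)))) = -1245155224975394734080/2357328467109548227614599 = -0.00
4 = 4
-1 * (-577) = 577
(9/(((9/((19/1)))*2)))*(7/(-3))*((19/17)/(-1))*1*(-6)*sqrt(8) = -5054*sqrt(2)/17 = -420.44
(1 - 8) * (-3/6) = 7/2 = 3.50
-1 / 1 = -1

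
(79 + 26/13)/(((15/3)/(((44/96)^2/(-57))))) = -363/6080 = -0.06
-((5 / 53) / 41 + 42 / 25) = -91391 / 54325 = -1.68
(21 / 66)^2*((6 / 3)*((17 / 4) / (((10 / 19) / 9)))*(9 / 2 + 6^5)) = 2216555523 / 19360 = 114491.50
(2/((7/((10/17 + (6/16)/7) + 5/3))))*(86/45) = 283499/224910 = 1.26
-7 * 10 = -70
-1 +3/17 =-14/17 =-0.82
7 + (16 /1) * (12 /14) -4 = 117 /7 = 16.71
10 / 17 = 0.59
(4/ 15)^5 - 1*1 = -1.00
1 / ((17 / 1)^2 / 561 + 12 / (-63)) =77 / 25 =3.08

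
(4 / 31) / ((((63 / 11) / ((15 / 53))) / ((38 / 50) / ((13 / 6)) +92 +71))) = 1.04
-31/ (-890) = 31/ 890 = 0.03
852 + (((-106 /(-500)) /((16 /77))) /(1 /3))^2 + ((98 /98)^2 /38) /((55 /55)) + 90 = 289223929931 /304000000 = 951.39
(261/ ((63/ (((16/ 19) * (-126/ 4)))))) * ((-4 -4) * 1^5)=16704/ 19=879.16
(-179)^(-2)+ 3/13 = 96136/416533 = 0.23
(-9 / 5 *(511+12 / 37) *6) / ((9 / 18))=-2043252 / 185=-11044.61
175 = 175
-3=-3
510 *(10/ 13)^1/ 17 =300/ 13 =23.08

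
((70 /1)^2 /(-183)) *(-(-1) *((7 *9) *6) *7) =-4321800 /61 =-70849.18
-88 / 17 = -5.18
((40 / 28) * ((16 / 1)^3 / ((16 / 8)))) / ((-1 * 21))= -20480 / 147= -139.32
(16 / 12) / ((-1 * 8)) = -1 / 6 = -0.17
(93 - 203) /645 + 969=124979 /129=968.83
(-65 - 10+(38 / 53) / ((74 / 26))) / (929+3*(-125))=-146581 / 1086394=-0.13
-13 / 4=-3.25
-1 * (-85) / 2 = 85 / 2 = 42.50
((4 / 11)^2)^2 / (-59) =-256 / 863819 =-0.00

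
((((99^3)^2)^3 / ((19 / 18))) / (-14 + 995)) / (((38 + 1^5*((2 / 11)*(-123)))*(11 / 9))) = 42169403911439190873663480000000.00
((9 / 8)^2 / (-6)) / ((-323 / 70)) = 945 / 20672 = 0.05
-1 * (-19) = 19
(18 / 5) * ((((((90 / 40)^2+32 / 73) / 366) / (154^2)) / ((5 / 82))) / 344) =31611 / 290631421696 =0.00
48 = 48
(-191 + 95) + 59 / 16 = -1477 / 16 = -92.31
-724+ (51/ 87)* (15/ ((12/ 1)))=-83899/ 116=-723.27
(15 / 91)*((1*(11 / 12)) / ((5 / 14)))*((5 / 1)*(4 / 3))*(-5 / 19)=-550 / 741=-0.74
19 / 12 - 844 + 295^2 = 1034191 / 12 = 86182.58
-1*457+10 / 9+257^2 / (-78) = -304825 / 234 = -1302.67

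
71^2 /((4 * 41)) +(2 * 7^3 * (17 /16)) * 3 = 2217.36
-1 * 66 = -66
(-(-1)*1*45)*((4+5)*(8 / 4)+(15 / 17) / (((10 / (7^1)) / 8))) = 17550 / 17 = 1032.35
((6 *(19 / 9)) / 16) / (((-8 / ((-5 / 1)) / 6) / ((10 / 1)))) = 475 / 16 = 29.69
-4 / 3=-1.33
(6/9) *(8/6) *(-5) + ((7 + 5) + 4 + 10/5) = 122/9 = 13.56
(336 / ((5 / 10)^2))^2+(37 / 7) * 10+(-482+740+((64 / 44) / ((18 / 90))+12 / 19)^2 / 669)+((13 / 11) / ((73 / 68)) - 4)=26978151274167256 / 14932742979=1806644.05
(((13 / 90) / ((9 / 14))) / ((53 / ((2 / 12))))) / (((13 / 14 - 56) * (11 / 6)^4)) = -10192 / 8974127745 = -0.00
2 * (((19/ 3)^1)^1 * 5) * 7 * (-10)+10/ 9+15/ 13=-518435/ 117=-4431.07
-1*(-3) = 3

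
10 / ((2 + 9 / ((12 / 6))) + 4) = 20 / 21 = 0.95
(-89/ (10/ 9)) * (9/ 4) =-7209/ 40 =-180.22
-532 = -532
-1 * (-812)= 812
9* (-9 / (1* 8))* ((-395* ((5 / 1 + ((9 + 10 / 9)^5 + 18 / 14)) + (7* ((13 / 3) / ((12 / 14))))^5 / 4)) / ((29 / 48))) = 97401633131413795 / 1052352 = 92556134384.14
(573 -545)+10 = 38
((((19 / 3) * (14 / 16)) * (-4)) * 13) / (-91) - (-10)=79 / 6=13.17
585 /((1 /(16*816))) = 7637760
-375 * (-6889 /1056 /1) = 861125 /352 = 2446.38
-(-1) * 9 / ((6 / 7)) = 21 / 2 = 10.50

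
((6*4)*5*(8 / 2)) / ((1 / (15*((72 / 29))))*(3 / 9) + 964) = 1555200 / 3123389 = 0.50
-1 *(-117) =117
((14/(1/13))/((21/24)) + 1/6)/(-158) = -1.32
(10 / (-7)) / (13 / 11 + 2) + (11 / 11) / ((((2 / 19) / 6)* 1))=2771 / 49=56.55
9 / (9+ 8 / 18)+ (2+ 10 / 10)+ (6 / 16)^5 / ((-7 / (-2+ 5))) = 77008371 / 19496960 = 3.95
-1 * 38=-38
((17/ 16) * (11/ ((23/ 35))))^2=42837025/ 135424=316.32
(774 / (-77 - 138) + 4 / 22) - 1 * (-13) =527 / 55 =9.58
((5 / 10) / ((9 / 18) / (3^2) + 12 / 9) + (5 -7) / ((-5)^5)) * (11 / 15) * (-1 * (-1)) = 12397 / 46875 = 0.26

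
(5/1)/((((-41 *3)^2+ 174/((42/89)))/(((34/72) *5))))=2975/3905424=0.00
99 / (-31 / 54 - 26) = -5346 / 1435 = -3.73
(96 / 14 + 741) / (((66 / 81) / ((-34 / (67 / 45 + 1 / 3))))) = -108128925 / 6314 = -17125.27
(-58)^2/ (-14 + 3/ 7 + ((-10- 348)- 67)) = -11774/ 1535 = -7.67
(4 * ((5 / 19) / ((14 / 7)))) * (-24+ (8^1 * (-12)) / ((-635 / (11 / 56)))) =-213096 / 16891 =-12.62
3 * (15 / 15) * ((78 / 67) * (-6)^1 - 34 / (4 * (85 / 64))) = -13452 / 335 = -40.16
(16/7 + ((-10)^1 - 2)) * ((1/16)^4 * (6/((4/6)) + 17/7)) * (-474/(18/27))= 60435/50176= 1.20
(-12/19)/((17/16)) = -192/323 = -0.59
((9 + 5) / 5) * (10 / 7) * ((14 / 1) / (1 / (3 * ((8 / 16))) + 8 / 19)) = 51.48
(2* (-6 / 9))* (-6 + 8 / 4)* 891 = 4752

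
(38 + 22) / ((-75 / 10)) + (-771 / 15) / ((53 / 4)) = -3148 / 265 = -11.88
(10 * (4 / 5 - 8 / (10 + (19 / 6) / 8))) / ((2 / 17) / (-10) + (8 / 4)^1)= 0.15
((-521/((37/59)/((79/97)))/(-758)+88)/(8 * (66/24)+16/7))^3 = 4850868027501817812364502979/98917869979602711991864000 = 49.04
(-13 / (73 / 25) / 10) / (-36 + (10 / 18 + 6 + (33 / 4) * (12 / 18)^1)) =585 / 31463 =0.02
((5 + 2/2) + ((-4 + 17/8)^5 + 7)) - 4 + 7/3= -1164013/98304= -11.84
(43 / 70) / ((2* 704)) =43 / 98560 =0.00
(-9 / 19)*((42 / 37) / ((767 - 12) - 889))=189 / 47101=0.00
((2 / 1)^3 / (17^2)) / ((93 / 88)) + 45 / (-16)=-2.79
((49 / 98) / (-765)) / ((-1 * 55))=1 / 84150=0.00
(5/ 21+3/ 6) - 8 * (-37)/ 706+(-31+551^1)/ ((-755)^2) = 1957753699/ 1690238130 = 1.16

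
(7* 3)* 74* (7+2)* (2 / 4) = 6993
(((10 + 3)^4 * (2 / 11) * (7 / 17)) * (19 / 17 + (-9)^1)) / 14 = -3827174 / 3179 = -1203.89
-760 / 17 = -44.71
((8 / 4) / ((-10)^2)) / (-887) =-1 / 44350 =-0.00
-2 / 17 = -0.12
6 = 6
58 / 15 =3.87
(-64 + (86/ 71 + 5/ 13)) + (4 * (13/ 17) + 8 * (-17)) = -3065163/ 15691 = -195.35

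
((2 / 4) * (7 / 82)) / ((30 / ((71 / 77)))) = 71 / 54120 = 0.00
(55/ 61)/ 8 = 55/ 488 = 0.11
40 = 40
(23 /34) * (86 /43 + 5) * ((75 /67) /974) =12075 /2218772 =0.01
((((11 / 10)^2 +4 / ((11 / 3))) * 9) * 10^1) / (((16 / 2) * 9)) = 2531 / 880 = 2.88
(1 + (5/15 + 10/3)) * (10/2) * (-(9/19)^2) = -1890/361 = -5.24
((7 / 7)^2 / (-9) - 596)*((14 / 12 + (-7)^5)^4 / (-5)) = 110928957739999607770625 / 11664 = 9510370176611763354.82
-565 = -565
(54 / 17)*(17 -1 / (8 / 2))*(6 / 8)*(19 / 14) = 103113 / 1904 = 54.16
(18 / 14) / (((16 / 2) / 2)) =9 / 28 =0.32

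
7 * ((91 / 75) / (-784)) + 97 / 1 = 116387 / 1200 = 96.99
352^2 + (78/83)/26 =10284035/83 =123904.04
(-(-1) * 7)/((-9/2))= -14/9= -1.56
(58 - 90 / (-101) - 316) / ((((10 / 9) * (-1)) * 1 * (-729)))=-4328 / 13635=-0.32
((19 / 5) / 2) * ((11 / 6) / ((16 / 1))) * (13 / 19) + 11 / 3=1221 / 320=3.82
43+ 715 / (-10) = -57 / 2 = -28.50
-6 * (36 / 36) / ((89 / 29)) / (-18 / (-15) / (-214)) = 31030 / 89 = 348.65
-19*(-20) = 380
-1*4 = -4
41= 41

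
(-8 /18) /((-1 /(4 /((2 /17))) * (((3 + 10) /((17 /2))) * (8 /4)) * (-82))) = -289 /4797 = -0.06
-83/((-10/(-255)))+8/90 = -2116.41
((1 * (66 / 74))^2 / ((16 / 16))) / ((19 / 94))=102366 / 26011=3.94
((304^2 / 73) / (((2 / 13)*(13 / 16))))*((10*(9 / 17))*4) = 266158080 / 1241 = 214470.65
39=39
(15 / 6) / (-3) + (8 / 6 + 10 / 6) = 13 / 6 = 2.17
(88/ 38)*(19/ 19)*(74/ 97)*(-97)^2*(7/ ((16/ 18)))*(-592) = -1472408784/ 19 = -77495199.16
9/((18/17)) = 17/2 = 8.50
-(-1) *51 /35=51 /35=1.46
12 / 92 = 3 / 23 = 0.13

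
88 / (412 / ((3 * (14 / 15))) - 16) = 308 / 459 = 0.67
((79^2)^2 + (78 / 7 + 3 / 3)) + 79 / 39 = 10633375981 / 273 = 38950095.17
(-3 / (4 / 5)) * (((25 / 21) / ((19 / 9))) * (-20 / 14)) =5625 / 1862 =3.02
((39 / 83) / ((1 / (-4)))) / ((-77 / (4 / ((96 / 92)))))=598 / 6391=0.09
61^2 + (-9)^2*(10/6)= 3856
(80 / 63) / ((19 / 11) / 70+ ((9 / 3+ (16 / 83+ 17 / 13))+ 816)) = 9495200 / 6135452109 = 0.00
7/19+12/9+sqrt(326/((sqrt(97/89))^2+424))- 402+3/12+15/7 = -635057/1596+sqrt(1097686662)/37833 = -397.03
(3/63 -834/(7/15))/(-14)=37529/294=127.65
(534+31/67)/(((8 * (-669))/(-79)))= 2828911/358584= 7.89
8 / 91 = 0.09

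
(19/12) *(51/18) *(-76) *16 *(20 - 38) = 98192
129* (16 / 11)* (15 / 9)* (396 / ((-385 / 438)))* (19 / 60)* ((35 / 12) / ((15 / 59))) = -511828.22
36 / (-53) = -36 / 53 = -0.68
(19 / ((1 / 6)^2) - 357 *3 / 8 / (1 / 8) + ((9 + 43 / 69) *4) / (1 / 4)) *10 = -2330.29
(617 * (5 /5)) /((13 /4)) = 2468 /13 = 189.85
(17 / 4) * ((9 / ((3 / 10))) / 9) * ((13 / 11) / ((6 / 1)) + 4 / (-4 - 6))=-1139 / 396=-2.88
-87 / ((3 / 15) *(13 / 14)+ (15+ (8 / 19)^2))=-75810 / 13387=-5.66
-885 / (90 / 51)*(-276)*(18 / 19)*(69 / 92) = 1868589 / 19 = 98346.79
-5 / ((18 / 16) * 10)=-4 / 9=-0.44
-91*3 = -273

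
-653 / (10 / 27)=-17631 / 10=-1763.10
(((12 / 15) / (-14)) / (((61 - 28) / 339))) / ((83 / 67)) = -15142 / 31955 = -0.47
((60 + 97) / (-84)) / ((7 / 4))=-1.07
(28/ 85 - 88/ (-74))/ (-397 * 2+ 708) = -2388/ 135235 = -0.02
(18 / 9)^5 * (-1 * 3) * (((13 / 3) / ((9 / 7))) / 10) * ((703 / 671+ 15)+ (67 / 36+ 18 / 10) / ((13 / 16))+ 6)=-1167403552 / 1358775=-859.16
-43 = -43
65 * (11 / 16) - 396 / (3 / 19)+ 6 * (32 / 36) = -117983 / 48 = -2457.98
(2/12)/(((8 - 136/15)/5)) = -25/32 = -0.78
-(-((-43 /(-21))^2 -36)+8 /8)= -14468 /441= -32.81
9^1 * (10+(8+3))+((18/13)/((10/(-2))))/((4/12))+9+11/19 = 244219/1235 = 197.75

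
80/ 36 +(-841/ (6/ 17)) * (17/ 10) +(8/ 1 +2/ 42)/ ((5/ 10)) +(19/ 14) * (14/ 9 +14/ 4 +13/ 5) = -844643/ 210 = -4022.11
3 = 3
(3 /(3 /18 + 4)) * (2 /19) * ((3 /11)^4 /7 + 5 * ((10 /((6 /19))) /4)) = 146046891 /48681325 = 3.00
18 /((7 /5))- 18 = -36 /7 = -5.14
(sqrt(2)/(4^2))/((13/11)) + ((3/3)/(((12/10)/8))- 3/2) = 11 * sqrt(2)/208 + 31/6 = 5.24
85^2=7225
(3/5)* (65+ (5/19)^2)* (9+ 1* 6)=211410/361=585.62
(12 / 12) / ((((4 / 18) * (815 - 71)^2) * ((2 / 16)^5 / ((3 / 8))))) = 96 / 961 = 0.10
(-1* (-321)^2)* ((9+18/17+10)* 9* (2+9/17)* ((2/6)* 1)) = -4532670549/289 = -15683981.14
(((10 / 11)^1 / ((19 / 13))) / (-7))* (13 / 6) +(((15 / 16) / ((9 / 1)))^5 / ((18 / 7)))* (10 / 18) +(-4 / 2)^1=-132406683523831 / 60390069239808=-2.19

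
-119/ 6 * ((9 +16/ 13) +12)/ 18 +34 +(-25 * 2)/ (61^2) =49586545/ 5224284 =9.49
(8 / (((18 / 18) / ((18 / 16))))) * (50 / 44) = 225 / 22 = 10.23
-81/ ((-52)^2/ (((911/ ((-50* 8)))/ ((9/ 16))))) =8199/ 67600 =0.12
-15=-15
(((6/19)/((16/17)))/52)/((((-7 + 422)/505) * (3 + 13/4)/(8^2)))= 41208/512525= 0.08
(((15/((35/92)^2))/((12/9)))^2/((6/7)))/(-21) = -335.67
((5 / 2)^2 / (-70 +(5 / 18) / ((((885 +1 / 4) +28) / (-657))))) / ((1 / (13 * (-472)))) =14009255 / 25644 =546.30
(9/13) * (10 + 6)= 144/13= 11.08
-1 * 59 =-59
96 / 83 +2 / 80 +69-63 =23843 / 3320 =7.18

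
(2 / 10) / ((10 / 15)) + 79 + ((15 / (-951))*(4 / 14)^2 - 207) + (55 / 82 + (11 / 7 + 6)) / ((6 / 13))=-1399080367 / 12737060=-109.84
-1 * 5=-5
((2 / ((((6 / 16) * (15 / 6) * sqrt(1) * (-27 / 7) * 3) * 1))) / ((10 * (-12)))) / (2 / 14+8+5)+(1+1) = 838399 / 419175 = 2.00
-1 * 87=-87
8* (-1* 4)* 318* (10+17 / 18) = -334112 / 3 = -111370.67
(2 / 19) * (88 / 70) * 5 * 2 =176 / 133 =1.32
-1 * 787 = -787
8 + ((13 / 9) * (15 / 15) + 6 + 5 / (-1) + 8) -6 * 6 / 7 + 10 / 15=880 / 63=13.97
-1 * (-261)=261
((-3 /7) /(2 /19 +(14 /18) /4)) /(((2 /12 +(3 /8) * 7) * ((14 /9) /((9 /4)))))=-498636 /673015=-0.74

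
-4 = -4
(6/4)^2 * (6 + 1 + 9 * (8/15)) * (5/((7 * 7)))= 531/196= 2.71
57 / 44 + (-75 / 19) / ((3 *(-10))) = 1.43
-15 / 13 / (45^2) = -1 / 1755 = -0.00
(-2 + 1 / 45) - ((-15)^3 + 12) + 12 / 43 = 6504118 / 1935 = 3361.30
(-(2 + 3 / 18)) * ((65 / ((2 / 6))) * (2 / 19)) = -845 / 19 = -44.47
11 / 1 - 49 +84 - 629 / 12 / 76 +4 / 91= 3764041 / 82992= 45.35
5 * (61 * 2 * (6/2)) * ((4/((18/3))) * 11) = 13420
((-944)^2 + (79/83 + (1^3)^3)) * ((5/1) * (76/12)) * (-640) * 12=-17988154240000/83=-216724749879.52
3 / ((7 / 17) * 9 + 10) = 51 / 233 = 0.22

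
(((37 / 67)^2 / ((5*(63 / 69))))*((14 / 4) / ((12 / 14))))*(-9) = -220409 / 89780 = -2.45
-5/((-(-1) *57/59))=-295/57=-5.18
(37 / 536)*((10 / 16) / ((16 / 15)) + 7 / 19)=85877 / 1303552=0.07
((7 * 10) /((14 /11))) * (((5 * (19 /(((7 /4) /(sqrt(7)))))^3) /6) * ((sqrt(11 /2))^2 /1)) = 331975600 * sqrt(7) /147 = 5974999.18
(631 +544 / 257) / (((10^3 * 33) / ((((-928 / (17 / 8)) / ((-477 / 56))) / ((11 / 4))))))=3758117888 / 10506898875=0.36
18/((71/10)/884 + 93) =159120/822191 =0.19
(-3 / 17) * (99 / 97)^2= -29403 / 159953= -0.18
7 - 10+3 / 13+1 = -1.77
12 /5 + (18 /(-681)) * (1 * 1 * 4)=2604 /1135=2.29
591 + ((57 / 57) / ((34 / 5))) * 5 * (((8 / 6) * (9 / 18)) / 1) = 30166 / 51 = 591.49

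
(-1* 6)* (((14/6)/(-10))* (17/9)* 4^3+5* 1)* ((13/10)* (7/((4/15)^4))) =64148175/256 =250578.81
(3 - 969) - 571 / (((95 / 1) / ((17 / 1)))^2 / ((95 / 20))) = -2000419 / 1900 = -1052.85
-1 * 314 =-314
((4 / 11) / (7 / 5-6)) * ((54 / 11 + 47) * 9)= -102780 / 2783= -36.93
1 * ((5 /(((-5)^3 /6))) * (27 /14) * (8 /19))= -648 /3325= -0.19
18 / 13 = 1.38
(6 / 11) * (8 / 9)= 16 / 33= 0.48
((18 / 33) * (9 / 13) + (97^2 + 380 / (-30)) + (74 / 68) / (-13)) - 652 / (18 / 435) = -92767535 / 14586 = -6360.04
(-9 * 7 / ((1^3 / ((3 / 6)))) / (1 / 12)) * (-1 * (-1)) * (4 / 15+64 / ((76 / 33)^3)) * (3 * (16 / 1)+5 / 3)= -3545100678 / 34295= -103370.77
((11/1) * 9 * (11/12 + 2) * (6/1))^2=12006225/4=3001556.25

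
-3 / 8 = -0.38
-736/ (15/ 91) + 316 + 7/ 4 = -248839/ 60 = -4147.32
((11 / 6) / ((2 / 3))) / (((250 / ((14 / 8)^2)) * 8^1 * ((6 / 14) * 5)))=3773 / 1920000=0.00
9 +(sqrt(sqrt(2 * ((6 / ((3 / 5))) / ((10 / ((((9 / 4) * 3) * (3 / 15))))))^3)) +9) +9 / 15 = 9 * 15^(1 / 4) * 2^(3 / 4) / 20 +93 / 5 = 20.09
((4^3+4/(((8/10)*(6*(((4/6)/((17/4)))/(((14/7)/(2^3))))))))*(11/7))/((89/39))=44.99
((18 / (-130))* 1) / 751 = -9 / 48815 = -0.00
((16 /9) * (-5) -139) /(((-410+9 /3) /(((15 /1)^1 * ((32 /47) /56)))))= 2420 /36519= 0.07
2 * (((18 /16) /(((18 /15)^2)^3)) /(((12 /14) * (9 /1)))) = 0.10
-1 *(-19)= 19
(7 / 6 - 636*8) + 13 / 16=-244129 / 48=-5086.02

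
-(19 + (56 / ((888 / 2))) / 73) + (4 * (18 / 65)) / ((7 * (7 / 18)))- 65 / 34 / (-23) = -373601263379 / 20181899010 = -18.51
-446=-446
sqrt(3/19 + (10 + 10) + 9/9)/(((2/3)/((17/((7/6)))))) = 153 * sqrt(7638)/133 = 100.54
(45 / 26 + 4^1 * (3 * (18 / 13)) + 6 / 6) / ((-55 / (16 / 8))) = -503 / 715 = -0.70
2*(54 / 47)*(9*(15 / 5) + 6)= 3564 / 47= 75.83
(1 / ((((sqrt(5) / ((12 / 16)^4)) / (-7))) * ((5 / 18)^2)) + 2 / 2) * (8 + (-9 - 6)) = -7 + 321489 * sqrt(5) / 8000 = 82.86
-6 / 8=-3 / 4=-0.75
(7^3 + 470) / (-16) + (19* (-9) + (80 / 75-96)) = -76019 / 240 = -316.75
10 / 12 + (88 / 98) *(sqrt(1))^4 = 509 / 294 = 1.73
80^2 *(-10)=-64000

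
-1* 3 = -3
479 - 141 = 338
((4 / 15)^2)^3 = 4096 / 11390625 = 0.00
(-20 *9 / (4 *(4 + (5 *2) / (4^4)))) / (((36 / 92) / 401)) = -5902720 / 517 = -11417.25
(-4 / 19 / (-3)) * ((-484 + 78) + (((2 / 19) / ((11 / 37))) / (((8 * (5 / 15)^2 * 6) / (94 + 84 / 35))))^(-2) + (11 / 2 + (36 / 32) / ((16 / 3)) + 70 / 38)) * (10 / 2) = -3467029356301115 / 24800388130656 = -139.80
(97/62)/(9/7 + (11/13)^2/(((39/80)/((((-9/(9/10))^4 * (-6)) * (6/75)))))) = -1491763/6720566074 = -0.00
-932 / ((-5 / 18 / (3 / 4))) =2516.40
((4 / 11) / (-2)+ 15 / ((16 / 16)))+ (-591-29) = -6657 / 11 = -605.18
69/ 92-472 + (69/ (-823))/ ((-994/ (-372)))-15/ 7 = -110654393/ 233732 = -473.42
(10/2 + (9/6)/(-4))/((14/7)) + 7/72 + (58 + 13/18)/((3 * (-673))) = 692137/290736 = 2.38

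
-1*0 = 0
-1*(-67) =67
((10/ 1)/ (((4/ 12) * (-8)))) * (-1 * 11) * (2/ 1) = 165/ 2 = 82.50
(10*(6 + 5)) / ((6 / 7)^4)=132055 / 648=203.79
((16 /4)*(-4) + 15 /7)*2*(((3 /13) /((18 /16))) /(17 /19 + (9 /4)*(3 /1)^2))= -0.27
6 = 6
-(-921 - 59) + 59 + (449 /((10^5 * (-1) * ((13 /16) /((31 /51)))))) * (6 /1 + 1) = 4305258817 /4143750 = 1038.98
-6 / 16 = -3 / 8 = -0.38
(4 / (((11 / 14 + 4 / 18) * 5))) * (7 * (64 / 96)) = 3.70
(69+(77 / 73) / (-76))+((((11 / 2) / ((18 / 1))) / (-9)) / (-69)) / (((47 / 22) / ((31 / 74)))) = 1859955194411 / 26961257754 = 68.99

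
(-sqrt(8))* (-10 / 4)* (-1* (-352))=1760* sqrt(2)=2489.02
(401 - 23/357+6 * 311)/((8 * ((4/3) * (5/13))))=657553/1190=552.57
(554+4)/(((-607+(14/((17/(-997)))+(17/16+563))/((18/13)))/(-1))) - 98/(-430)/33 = 70155781/98684355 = 0.71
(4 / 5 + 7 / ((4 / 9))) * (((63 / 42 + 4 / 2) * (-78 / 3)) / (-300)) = 30121 / 6000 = 5.02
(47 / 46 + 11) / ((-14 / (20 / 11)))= -395 / 253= -1.56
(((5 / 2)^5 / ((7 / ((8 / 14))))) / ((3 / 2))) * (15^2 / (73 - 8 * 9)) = 234375 / 196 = 1195.79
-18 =-18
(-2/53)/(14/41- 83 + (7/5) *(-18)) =410/1171883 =0.00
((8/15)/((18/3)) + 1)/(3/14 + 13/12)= 1372/1635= 0.84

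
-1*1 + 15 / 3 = 4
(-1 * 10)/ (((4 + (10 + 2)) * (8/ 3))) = -15/ 64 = -0.23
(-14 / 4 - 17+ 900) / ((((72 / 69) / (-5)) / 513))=-34590735 / 16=-2161920.94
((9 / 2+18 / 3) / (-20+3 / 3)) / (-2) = 21 / 76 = 0.28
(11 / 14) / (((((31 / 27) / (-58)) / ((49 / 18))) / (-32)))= 107184 / 31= 3457.55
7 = 7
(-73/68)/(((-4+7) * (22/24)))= -73/187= -0.39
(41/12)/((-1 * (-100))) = 41/1200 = 0.03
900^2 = 810000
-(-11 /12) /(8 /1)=0.11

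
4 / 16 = 1 / 4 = 0.25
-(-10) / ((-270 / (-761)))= 761 / 27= 28.19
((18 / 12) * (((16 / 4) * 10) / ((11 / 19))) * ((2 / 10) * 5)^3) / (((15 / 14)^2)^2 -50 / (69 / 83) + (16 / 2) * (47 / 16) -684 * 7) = -3021802560 / 140637337313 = -0.02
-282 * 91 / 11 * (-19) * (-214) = -104341692 / 11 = -9485608.36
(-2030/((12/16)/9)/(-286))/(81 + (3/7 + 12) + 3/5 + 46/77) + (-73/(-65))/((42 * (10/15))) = 62341463/66304420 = 0.94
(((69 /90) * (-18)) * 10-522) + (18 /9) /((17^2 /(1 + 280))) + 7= -188155 /289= -651.06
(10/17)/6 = 0.10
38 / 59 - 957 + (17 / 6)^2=-2014249 / 2124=-948.33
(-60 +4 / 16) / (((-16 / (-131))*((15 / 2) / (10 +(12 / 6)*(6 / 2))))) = -31309 / 30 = -1043.63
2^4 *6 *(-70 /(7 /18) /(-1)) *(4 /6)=11520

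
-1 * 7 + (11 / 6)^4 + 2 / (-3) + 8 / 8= 6001 / 1296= 4.63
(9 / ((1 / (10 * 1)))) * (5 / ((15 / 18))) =540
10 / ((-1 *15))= -2 / 3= -0.67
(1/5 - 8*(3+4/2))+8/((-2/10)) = -399/5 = -79.80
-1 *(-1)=1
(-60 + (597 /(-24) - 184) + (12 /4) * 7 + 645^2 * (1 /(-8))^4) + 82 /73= -43410911 /299008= -145.18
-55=-55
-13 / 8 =-1.62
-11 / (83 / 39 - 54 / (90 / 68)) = 2145 / 7541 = 0.28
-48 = -48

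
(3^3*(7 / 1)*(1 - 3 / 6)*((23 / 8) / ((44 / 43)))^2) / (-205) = -184864869 / 50800640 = -3.64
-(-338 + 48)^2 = -84100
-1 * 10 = -10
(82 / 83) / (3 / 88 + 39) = 0.03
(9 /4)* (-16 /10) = -18 /5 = -3.60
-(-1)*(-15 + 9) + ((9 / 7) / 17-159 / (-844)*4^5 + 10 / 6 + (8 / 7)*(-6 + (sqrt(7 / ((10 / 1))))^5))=7*sqrt(70) / 125 + 13694080 / 75327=182.26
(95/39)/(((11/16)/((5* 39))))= 7600/11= 690.91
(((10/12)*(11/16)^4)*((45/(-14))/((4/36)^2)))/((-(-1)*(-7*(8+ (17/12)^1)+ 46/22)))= 117406179/154599424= 0.76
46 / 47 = 0.98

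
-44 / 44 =-1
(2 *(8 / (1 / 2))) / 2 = 16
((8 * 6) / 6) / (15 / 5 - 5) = -4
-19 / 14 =-1.36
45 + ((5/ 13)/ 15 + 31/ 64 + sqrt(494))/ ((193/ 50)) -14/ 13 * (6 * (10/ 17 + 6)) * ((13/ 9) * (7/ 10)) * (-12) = 50 * sqrt(494)/ 193 + 11498902981/ 20473440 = 567.41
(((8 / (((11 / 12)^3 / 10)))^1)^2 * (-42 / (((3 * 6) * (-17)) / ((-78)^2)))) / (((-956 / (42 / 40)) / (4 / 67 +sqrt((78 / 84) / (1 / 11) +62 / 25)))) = -35841.06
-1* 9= -9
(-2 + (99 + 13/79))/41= 7676/3239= 2.37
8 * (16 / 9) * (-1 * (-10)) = 1280 / 9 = 142.22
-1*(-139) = 139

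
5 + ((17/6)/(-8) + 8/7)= 1945/336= 5.79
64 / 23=2.78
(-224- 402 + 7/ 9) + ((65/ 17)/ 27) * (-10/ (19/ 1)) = -5453213/ 8721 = -625.30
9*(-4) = -36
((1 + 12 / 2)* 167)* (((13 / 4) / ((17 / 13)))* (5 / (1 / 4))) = 987805 / 17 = 58106.18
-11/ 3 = -3.67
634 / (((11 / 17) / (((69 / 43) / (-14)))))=-371841 / 3311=-112.30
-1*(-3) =3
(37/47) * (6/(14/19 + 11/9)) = 37962/15745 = 2.41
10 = 10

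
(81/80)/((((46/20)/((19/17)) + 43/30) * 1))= 0.29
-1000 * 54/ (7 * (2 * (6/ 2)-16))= 5400/ 7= 771.43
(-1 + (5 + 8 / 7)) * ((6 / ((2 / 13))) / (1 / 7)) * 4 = 5616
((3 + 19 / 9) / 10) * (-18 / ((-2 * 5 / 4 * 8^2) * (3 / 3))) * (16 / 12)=23 / 300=0.08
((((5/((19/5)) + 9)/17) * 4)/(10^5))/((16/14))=343/16150000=0.00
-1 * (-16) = 16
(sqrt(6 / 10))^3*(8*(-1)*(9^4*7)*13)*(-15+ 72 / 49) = 1357182216*sqrt(15) / 175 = 30036252.12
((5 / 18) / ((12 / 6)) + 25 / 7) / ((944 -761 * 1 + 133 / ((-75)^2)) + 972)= 584375 / 181916224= 0.00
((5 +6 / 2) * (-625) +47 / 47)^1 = -4999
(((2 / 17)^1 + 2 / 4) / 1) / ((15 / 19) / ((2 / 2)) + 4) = 0.13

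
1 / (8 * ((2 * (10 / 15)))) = 3 / 32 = 0.09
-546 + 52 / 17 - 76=-10522 / 17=-618.94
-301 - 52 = -353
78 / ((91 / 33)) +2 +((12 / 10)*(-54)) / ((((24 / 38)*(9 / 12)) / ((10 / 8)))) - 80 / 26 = -13085 / 91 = -143.79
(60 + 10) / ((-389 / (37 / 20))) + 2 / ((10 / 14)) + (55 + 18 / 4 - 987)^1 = -1799189 / 1945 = -925.03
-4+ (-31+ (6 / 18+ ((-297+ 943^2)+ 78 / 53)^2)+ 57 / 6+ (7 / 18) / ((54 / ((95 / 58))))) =125142278604175176677 / 158360184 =790238274818.97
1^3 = 1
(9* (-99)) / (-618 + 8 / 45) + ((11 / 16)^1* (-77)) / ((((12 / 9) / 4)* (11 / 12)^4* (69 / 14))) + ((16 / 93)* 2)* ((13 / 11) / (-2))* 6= -108930357857 / 2398561946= -45.41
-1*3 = -3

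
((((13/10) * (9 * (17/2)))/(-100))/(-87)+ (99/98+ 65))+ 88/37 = 7192535019/105154000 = 68.40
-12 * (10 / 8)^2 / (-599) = 75 / 2396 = 0.03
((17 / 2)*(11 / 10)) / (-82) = -187 / 1640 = -0.11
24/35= 0.69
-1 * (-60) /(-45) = -4 /3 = -1.33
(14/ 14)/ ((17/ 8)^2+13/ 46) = 0.21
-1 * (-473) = 473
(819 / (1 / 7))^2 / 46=32867289 / 46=714506.28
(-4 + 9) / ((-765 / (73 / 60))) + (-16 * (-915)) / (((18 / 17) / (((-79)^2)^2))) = 4943887041232727 / 9180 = 538549786626.66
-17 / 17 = -1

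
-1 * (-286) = 286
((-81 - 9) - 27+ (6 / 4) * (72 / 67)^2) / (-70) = 517437 / 314230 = 1.65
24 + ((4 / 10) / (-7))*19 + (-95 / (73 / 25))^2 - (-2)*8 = 204679973 / 186515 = 1097.39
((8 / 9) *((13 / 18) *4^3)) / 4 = 832 / 81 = 10.27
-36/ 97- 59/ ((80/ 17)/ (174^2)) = -736396299/ 1940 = -379585.72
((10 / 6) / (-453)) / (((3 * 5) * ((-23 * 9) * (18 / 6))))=1 / 2531817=0.00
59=59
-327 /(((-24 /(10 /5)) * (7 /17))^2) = -31501 /2352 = -13.39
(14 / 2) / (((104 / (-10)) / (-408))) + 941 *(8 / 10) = 66782 / 65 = 1027.42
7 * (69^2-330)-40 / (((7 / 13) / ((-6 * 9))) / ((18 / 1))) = 722559 / 7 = 103222.71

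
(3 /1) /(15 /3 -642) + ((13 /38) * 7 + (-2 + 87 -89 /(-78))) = 88.53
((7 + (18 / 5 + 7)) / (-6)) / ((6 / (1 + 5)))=-44 / 15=-2.93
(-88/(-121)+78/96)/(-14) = -271/2464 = -0.11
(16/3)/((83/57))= 304/83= 3.66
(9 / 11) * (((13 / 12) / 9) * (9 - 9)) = 0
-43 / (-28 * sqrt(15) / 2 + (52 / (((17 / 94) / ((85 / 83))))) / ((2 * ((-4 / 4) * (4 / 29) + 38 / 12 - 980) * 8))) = -10750206196223 / 39018833375997541 + 119843574119571722 * sqrt(15) / 585282500639963115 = 0.79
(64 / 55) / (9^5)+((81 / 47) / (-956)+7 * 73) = 74567635431493 / 145925431740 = 511.00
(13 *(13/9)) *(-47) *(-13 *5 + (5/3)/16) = 24742445/432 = 57274.18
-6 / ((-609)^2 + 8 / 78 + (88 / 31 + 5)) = -3627 / 224202365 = -0.00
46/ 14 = 23/ 7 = 3.29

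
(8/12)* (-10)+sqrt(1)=-17/3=-5.67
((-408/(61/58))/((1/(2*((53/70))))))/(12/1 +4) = -78387/2135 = -36.72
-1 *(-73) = 73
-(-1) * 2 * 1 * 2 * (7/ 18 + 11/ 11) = 50/ 9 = 5.56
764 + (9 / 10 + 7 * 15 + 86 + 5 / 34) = 81264 / 85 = 956.05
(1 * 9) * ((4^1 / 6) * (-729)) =-4374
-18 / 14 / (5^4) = -9 / 4375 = -0.00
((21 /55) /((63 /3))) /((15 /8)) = 8 /825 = 0.01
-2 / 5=-0.40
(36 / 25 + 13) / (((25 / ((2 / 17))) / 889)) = 641858 / 10625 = 60.41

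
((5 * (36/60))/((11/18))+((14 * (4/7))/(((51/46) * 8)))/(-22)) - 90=-47759/561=-85.13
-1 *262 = -262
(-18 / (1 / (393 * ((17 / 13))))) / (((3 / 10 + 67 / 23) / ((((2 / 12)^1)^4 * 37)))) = -9475885 / 115284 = -82.20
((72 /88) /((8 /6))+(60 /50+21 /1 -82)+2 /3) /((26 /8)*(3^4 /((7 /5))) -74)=-270361 /526845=-0.51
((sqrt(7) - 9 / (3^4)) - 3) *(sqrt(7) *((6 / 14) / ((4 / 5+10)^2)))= 25 / 972 - 25 *sqrt(7) / 2187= -0.00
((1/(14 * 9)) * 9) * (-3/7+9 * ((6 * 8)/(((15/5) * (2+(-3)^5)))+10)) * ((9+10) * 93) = 265224933/23618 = 11229.78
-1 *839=-839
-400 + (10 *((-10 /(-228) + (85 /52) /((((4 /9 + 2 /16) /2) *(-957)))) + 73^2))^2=266736867010765213873825 /93925928188521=2839864051.97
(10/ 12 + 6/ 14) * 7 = 53/ 6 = 8.83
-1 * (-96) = 96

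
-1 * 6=-6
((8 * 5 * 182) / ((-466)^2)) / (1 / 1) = 1820 / 54289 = 0.03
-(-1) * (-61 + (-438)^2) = 191783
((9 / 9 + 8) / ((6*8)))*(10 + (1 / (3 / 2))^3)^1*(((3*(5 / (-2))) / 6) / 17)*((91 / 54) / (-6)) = 63245 / 1586304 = 0.04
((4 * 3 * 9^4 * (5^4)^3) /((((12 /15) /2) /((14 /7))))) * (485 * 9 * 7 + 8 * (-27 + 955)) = 3650100864257812500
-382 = -382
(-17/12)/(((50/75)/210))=-1785/4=-446.25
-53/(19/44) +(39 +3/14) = -22217/266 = -83.52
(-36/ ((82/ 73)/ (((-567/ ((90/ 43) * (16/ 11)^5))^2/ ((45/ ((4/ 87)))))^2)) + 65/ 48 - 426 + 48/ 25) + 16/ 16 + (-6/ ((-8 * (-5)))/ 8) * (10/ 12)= -509997834779327216414423454670603339/ 976991512174969419680710656000000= -522.01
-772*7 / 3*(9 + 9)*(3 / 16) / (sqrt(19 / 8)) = -12159*sqrt(38) / 19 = -3944.90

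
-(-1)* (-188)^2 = 35344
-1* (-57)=57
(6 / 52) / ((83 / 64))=96 / 1079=0.09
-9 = -9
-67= -67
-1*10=-10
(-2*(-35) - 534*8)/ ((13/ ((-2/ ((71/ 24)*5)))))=201696/ 4615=43.70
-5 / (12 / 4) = -5 / 3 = -1.67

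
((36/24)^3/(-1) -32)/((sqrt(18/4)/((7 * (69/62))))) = -45563 * sqrt(2)/496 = -129.91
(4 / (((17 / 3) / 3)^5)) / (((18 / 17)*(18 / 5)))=3645 / 83521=0.04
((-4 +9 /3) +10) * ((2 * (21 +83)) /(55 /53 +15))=49608 /425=116.72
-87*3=-261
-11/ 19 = -0.58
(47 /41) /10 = 47 /410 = 0.11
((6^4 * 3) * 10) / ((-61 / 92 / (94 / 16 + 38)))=-156939120 / 61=-2572772.46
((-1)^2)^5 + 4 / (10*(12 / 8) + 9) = 7 / 6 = 1.17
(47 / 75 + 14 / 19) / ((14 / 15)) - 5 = -4707 / 1330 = -3.54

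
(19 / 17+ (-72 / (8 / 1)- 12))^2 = 114244 / 289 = 395.31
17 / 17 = 1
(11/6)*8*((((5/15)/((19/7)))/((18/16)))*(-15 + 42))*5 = 12320/57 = 216.14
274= 274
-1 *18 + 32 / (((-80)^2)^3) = -147455999999 / 8192000000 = -18.00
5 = 5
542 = 542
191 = 191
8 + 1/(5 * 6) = 241/30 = 8.03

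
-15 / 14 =-1.07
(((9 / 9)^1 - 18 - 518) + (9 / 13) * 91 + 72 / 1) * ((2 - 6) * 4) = 6400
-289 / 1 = -289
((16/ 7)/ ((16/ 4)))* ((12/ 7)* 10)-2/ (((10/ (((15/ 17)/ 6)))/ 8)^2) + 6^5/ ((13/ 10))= 1102957624/ 184093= 5991.31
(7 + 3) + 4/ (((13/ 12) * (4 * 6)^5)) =21565441/ 2156544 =10.00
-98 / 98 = -1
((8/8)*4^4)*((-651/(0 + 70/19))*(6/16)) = -84816/5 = -16963.20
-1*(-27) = 27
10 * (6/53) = 1.13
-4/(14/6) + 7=37/7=5.29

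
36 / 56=9 / 14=0.64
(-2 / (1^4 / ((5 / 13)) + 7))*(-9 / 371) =15 / 2968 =0.01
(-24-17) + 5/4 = -159/4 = -39.75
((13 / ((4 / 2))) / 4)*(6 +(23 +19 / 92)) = 47.46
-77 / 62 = -1.24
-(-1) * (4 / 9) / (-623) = -4 / 5607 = -0.00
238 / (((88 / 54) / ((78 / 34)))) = 7371 / 22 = 335.05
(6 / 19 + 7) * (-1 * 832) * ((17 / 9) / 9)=-1966016 / 1539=-1277.46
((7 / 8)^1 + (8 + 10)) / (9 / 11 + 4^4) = 1661 / 22600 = 0.07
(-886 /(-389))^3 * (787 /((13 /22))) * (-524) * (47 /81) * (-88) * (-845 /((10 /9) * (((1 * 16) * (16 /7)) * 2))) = -4638545566869957743 /1059549642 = -4377846382.09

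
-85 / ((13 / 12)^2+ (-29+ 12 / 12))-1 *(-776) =3009928 / 3863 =779.17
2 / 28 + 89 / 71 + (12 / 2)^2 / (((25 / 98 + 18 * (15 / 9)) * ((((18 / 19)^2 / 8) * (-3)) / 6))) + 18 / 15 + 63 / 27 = -433786289 / 26524890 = -16.35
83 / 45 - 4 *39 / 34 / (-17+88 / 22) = 2.20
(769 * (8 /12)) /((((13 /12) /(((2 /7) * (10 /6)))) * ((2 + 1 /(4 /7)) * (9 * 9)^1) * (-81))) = -49216 /5373459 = -0.01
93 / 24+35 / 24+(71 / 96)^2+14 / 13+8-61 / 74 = 62649745 / 4432896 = 14.13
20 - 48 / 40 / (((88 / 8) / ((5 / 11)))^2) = 292790 / 14641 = 20.00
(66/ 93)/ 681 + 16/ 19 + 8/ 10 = 3295406/ 2005545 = 1.64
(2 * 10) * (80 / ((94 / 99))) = 79200 / 47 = 1685.11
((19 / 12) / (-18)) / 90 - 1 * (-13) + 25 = 738701 / 19440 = 38.00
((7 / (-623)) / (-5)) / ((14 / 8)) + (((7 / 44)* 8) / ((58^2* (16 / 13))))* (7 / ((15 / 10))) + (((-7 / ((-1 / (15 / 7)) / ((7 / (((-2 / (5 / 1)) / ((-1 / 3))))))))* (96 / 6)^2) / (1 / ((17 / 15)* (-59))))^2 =9309462538141477905341 / 4149628560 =2243444781511.11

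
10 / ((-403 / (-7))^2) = 490 / 162409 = 0.00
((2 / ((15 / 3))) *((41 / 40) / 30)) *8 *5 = 41 / 75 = 0.55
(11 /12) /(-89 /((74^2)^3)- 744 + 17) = -451567847984 /358134355074123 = -0.00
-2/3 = -0.67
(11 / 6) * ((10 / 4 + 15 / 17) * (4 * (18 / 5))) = 1518 / 17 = 89.29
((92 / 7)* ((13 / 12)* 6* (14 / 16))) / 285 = 299 / 1140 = 0.26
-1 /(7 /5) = -5 /7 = -0.71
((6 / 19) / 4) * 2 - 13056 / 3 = -82685 / 19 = -4351.84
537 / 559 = 0.96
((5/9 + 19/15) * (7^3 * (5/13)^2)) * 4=562520/1521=369.84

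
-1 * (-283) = 283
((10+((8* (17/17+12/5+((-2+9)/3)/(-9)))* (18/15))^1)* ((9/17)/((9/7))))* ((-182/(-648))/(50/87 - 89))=-1702909/32428350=-0.05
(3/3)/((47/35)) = 35/47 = 0.74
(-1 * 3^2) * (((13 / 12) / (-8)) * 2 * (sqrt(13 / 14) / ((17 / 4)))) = 39 * sqrt(182) / 952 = 0.55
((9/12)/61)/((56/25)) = 75/13664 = 0.01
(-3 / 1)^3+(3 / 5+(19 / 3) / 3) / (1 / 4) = -727 / 45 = -16.16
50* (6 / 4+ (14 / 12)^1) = 400 / 3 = 133.33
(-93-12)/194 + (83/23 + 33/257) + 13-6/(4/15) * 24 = -600664013/1146734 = -523.80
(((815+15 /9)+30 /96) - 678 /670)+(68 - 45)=13490593 /16080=838.97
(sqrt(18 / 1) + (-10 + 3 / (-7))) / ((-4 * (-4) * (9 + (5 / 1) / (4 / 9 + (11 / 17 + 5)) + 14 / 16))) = -17009 / 279118 + 699 * sqrt(2) / 39874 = -0.04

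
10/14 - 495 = -3460/7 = -494.29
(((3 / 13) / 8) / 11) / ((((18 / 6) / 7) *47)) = 7 / 53768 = 0.00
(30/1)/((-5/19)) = -114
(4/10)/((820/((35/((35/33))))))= 33/2050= 0.02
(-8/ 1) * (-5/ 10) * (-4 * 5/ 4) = -20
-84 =-84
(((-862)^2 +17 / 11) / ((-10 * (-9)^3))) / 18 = 8173501 / 1443420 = 5.66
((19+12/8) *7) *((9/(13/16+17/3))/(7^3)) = 8856/15239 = 0.58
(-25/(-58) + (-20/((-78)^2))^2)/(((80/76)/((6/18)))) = 219782405/1610154936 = 0.14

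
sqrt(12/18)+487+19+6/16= sqrt(6)/3+4051/8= 507.19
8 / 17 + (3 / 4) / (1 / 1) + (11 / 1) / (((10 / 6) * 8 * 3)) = 1.50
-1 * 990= -990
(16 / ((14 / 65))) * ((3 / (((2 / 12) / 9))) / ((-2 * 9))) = -4680 / 7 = -668.57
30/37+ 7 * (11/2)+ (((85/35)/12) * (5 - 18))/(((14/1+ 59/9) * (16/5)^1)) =650953/16576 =39.27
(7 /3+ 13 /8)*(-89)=-8455 /24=-352.29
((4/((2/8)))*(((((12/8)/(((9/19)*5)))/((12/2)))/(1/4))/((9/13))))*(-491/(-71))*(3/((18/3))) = 970216/28755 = 33.74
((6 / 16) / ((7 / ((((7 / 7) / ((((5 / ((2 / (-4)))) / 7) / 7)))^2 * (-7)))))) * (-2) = 7203 / 400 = 18.01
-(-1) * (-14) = -14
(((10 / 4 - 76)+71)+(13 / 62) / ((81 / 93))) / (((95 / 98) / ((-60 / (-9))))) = -23912 / 1539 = -15.54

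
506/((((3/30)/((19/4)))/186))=4470510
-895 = -895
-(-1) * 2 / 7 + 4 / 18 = 32 / 63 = 0.51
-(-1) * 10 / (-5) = -2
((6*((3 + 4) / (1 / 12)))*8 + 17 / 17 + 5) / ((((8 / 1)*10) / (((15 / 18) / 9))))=673 / 144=4.67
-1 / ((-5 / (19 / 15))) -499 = -37406 / 75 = -498.75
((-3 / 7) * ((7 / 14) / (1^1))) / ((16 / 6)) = -9 / 112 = -0.08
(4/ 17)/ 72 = 1/ 306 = 0.00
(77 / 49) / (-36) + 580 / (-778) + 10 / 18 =-7633 / 32676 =-0.23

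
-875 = -875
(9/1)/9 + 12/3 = 5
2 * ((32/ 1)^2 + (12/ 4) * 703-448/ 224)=6262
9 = 9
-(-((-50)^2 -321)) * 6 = 13074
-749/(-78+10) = 749/68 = 11.01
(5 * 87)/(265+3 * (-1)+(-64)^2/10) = 2175/3358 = 0.65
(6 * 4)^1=24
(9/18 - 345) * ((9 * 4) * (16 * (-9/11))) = 1785888/11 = 162353.45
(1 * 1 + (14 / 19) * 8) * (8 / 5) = 1048 / 95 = 11.03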